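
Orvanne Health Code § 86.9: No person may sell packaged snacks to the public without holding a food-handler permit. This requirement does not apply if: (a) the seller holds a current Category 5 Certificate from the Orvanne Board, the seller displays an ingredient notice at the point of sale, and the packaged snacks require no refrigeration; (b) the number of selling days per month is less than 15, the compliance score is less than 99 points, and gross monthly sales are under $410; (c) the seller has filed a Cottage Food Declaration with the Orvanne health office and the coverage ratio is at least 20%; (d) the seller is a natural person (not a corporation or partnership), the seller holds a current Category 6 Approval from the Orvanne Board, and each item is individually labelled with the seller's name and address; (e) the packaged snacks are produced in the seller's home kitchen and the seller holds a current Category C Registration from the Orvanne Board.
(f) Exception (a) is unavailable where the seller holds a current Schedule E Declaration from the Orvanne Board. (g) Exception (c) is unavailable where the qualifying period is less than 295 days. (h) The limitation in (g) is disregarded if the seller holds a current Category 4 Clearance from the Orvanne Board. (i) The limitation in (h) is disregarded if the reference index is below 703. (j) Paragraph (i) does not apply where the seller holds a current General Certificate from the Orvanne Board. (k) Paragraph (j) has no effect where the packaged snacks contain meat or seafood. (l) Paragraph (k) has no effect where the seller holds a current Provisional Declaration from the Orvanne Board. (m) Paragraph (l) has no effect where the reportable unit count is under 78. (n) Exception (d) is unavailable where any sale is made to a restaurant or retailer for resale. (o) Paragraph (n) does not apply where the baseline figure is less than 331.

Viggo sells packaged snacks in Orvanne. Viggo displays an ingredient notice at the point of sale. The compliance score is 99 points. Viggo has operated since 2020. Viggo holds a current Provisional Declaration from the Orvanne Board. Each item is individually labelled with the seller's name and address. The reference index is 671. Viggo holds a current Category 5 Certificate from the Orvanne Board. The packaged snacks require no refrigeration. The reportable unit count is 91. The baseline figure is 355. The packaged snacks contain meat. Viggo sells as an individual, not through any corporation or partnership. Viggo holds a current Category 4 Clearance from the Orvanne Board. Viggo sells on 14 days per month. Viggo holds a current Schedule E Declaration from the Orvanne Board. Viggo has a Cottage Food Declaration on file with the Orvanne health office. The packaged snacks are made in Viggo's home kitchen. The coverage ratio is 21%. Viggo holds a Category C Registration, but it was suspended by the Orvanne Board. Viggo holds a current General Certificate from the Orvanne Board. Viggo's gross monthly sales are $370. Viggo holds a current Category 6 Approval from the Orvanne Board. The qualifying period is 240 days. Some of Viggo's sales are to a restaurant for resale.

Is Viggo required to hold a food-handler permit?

Exception (a) is satisfied on its face — a current Category 5 Certificate is held; an ingredient notice is displayed; the packaged snacks are shelf-stable. However, paragraph (f) must be considered: (f) operates against (a): a current Schedule E Declaration is held. So (a) is unavailable.
Exception (b) fails — the compliance score is 99 points, not less than 99 points.
All of (c)'s requirements are met (a Cottage Food Declaration is on file; the coverage ratio is 21%, meeting the 20% threshold). Considering the limiting provisions: (g) would limit (c) — the qualifying period is 240 days, less than the 295 days limit — but (h) sets (g) aside: (h) operates — a current Category 4 Clearance is held. (i) would limit (h) — the reference index is 671, below the 703 limit — but (j) sets (i) aside: (j) operates — a current General Certificate is held. (k) would limit (j) — the packaged snacks contain meat — but (l) sets (k) aside: (l) operates — a current Provisional Declaration is held. (m) is not triggered (the reportable unit count is 91, not under 78), so (l) stands. So (c) applies.
All of (d)'s requirements are met (the seller is a natural person; a current Category 6 Approval is held; items are individually labelled). Turning to paragraphs (n)–(o): (n) applies — some sales are to a restaurant for resale. (o) does not operate here (the baseline figure is 355, not less than 331), so (n) stands. So (d) is unavailable.
Exception (e) does not apply: the Category C Registration is not current.

No — exception (c) applies; Viggo is not required to hold a food-handler permit.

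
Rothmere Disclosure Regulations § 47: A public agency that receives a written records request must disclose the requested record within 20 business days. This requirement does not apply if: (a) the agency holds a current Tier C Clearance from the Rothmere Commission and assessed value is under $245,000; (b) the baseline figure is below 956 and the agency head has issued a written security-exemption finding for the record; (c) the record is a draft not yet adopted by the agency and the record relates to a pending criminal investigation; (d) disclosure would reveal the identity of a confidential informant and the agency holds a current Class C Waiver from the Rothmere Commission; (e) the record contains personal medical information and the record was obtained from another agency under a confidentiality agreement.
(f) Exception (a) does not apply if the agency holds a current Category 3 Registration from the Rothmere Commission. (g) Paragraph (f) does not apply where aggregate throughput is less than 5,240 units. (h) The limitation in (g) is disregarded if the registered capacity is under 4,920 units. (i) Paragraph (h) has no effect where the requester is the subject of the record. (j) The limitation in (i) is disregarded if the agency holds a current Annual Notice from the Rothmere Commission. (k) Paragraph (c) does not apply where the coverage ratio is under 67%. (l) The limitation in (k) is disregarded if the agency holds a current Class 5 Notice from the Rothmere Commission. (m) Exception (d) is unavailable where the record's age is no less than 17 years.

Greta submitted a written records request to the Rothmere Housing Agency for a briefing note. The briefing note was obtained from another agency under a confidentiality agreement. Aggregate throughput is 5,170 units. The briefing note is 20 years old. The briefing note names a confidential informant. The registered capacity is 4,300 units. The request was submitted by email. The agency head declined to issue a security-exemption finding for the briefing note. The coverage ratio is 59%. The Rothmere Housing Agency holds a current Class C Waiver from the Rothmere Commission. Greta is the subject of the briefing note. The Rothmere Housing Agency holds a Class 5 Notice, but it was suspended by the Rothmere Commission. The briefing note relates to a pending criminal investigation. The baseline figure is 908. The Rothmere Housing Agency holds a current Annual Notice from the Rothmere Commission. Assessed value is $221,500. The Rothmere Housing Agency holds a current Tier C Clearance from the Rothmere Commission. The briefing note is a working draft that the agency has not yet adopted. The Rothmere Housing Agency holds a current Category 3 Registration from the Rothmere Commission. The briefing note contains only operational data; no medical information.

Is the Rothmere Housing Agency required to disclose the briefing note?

Yes — the Rothmere Housing Agency must disclose the briefing note.

All of (a)'s requirements are met (a current Tier C Clearance is held; assessed value is $221,500, under the $245,000 limit). Turning to paragraphs (f)–(j): (f) applies — a current Category 3 Registration is held. (g) would limit (f) — aggregate throughput is 5,170 units, less than the 5,240 units limit — but (h) sets (g) aside: (h) operates against (g): the registered capacity is 4,300 units, under the 4,920 units limit. (i) is engaged (Greta is the subject of the briefing note), but is overridden by (j): (j) operates against (i): a current Annual Notice is held. Exception (a) does not apply.
Exception (b) fails — the agency head declined to issue a security-exemption finding.
Exception (c): the briefing note is an unadopted draft; the briefing note relates to a pending investigation — every condition holds. However, paragraphs (k)–(l) must be considered: (k) operates — the coverage ratio is 59%, under the 67% limit. (l) does not operate here (no current Class 5 Notice is held), so (k) stands. So (c) is unavailable.
Exception (d)'s conditions are all satisfied: the briefing note names a confidential informant; a current Class C Waiver is held. But applying paragraph (m): (m) operates — the record's age is 20 years, meeting the 17 years threshold. (d) is therefore removed.
Exception (e) fails — the briefing note contains only operational data.
No exception displaces § 47.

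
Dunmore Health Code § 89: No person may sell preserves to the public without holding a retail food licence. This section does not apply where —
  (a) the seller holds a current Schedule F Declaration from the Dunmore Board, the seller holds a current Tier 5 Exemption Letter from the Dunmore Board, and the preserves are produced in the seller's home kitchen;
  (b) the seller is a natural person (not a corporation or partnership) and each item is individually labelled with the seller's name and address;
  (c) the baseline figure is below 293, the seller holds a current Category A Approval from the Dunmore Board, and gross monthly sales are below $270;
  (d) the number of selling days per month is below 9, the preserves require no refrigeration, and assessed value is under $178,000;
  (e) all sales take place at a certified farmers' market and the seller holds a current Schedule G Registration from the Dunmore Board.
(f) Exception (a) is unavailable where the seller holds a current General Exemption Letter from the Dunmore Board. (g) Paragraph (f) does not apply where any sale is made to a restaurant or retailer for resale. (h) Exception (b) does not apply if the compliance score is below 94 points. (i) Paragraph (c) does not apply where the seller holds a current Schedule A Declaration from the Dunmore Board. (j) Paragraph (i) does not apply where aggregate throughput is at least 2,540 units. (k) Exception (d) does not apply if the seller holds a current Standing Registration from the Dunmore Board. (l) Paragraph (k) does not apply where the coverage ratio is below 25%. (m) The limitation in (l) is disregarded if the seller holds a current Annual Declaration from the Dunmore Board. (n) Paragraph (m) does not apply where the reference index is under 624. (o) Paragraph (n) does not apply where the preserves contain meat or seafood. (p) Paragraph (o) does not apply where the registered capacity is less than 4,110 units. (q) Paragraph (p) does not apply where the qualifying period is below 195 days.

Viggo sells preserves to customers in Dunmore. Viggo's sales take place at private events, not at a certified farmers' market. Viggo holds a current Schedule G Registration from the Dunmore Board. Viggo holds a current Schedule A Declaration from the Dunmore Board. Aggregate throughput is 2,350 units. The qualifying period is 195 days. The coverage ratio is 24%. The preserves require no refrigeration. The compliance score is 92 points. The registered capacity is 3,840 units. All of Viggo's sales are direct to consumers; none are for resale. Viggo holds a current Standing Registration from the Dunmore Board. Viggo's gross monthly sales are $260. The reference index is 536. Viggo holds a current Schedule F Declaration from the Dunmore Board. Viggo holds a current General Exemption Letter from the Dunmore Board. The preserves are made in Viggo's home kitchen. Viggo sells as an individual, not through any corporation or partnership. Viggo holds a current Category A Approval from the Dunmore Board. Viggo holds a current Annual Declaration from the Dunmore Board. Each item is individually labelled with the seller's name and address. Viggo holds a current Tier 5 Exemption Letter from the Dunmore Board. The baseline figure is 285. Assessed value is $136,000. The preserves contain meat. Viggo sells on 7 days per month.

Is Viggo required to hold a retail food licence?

Exception (a) is satisfied on its face — a current Schedule F Declaration is held; a current Tier 5 Exemption Letter is held; the preserves are home-kitchen produced. But applying paragraphs (f)–(g): (f) is engaged — a current General Exemption Letter is held. (g) does not operate here (no sales are for resale), so (f) stands. So (a) is unavailable.
Exception (b)'s conditions are all satisfied: the seller is a natural person; items are individually labelled. Turning to paragraph (h): (h) operates against (b): the compliance score is 92 points, below the 94 points limit. (b) is therefore removed.
Exception (c) is satisfied on its face — the baseline figure is 285, below the 293 limit; a current Category A Approval is held; gross monthly sales are $260, below the $270 limit. But: (i) operates against (c): a current Schedule A Declaration is held. (j), which would lift (i), does not operate here — aggregate throughput is 2,350 units, short of 2,540 units. So (c) is unavailable.
Exception (d)'s conditions are all satisfied: the number of selling days per month is 7, below the 9 limit; the preserves are shelf-stable; assessed value is $136,000, under the $178,000 limit. Under paragraphs (k)–(q): (k) would limit (d) — a current Standing Registration is held — but (l) sets (k) aside: (l) operates — the coverage ratio is 24%, below the 25% limit. (m) would limit (l) — a current Annual Declaration is held — but (n) sets (m) aside: (n) operates — the reference index is 536, under the 624 limit. (o) would limit (n) — the preserves contain meat — but (p) sets (o) aside: (p) is engaged — the registered capacity is 3,840 units, less than the 4,110 units limit. (q) is inapplicable (the qualifying period is 195 days, not below 195 days), so (p) stands. (d) remains available.
Exception (e) does not apply: sales are at private events, not a certified farmers' market.

No — exception (d) applies; Viggo is not required to hold a retail food licence.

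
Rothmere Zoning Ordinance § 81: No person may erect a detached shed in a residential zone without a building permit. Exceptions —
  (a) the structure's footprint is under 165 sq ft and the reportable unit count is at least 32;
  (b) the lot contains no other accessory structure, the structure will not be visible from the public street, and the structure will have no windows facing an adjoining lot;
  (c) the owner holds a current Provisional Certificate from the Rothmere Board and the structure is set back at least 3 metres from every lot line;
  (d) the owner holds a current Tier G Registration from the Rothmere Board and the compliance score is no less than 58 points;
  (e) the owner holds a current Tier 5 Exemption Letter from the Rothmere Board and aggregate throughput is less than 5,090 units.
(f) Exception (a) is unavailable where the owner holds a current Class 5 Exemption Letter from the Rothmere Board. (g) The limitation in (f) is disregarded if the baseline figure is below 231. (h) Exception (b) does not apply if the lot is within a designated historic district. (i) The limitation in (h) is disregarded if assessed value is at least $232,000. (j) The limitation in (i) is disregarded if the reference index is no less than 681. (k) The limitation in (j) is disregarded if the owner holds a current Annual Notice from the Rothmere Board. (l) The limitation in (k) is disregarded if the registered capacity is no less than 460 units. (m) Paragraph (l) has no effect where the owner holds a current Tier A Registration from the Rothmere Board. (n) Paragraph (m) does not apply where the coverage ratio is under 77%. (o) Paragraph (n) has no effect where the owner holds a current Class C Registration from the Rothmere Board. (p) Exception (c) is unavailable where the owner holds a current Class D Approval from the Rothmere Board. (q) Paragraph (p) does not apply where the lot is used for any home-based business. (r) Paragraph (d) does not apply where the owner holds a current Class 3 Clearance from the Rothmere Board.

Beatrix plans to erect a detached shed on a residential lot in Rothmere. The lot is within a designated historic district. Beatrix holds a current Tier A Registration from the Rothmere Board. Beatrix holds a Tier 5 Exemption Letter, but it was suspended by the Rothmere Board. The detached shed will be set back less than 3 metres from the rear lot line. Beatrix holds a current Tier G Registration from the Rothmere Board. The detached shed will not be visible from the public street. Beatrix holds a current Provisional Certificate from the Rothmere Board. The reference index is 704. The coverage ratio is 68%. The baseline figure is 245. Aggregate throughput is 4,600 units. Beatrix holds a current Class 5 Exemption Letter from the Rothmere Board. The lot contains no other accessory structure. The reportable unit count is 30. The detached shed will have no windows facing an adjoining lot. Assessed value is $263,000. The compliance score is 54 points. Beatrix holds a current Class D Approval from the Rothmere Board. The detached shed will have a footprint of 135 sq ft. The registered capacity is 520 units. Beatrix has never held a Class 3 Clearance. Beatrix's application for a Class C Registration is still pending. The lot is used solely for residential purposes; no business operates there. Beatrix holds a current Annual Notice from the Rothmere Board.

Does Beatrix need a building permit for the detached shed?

Exception (a) does not apply: the reportable unit count is 30, short of 32.
Exception (b): the lot has no other accessory structure; the structure will not be visible from the street; no windows face an adjoining lot — every condition holds. But applying paragraphs (h)–(o): (h) is engaged — the lot is in a historic district. (i) is triggered (assessed value is $263,000, meeting the $232,000 threshold), but is overridden by (j): (j) applies — the reference index is 704, meeting the 681 threshold. (k) would limit (j) — a current Annual Notice is held — but (l) sets (k) aside: (l) operates against (k): the registered capacity is 520 units, meeting the 460 units threshold. (m) would limit (l) — a current Tier A Registration is held — but (n) sets (m) aside: (n) applies — the coverage ratio is 68%, under the 77% limit. (o) is not triggered (there is no Class C Registration in force), so (n) stands. Exception (b) does not apply.
Exception (c) does not apply: the rear setback is under 3 m.
Exception (d) fails — the compliance score is 54 points, short of 58 points.
Exception (e) does not apply: there is no Tier 5 Exemption Letter in force.
No exception applies. The general rule governs.

Yes — Beatrix must obtain a building permit.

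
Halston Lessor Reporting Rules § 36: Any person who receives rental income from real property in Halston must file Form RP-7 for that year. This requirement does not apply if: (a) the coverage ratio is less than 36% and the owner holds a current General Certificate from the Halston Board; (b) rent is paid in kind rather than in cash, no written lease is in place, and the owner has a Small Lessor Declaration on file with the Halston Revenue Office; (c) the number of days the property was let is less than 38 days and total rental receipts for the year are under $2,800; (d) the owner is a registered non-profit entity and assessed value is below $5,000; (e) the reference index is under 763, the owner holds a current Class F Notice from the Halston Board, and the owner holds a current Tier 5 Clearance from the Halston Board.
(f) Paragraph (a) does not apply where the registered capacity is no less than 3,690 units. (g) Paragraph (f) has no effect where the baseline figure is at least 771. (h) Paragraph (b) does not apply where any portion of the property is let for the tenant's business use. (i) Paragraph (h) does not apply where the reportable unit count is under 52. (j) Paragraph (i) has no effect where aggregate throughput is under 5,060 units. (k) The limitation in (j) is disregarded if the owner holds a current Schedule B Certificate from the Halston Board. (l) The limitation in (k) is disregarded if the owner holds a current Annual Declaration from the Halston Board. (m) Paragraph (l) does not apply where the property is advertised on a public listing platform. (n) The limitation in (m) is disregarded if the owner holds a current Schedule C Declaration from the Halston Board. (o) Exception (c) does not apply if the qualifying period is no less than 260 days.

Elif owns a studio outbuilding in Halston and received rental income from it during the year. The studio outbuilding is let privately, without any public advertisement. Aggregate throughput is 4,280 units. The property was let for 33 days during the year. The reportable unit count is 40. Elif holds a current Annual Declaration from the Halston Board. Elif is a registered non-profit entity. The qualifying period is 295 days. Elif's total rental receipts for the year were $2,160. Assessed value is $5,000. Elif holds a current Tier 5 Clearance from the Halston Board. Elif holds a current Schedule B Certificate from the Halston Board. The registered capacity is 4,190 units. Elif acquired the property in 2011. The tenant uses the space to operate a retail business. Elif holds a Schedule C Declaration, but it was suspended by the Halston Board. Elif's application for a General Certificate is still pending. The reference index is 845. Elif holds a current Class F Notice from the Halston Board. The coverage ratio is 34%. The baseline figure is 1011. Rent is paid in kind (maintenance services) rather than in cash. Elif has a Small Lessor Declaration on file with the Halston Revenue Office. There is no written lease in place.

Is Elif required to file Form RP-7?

Exception (a) does not apply: there is no General Certificate in force.
Exception (b): rent is paid in kind; there is no written lease; a Small Lessor Declaration is on file — every condition holds. Turning to paragraphs (h)–(n): (h) operates against (b): the space is let for business use. (i) would limit (h) — the reportable unit count is 40, under the 52 limit — but (j) sets (i) aside: (j) is triggered — aggregate throughput is 4,280 units, under the 5,060 units limit. (k) would limit (j) — a current Schedule B Certificate is held — but (l) sets (k) aside: (l) is engaged — a current Annual Declaration is held. (m), which would lift (l), is inapplicable — the property is let privately without advertisement. Exception (b) does not apply.
Exception (c) is satisfied on its face — the number of days the property was let is 33 days, less than the 38 days limit; total rental receipts for the year are $2,160, under the $2,800 limit. But applying paragraph (o): (o) operates against (c): the qualifying period is 295 days, meeting the 260 days threshold. (c) is therefore removed.
Exception (d) fails — assessed value is $5,000, not below $5,000.
Exception (e) does not apply: the reference index is 845, not under 763.
None of the exceptions is available; § 36 applies in full.

Yes — Elif must file Form RP-7.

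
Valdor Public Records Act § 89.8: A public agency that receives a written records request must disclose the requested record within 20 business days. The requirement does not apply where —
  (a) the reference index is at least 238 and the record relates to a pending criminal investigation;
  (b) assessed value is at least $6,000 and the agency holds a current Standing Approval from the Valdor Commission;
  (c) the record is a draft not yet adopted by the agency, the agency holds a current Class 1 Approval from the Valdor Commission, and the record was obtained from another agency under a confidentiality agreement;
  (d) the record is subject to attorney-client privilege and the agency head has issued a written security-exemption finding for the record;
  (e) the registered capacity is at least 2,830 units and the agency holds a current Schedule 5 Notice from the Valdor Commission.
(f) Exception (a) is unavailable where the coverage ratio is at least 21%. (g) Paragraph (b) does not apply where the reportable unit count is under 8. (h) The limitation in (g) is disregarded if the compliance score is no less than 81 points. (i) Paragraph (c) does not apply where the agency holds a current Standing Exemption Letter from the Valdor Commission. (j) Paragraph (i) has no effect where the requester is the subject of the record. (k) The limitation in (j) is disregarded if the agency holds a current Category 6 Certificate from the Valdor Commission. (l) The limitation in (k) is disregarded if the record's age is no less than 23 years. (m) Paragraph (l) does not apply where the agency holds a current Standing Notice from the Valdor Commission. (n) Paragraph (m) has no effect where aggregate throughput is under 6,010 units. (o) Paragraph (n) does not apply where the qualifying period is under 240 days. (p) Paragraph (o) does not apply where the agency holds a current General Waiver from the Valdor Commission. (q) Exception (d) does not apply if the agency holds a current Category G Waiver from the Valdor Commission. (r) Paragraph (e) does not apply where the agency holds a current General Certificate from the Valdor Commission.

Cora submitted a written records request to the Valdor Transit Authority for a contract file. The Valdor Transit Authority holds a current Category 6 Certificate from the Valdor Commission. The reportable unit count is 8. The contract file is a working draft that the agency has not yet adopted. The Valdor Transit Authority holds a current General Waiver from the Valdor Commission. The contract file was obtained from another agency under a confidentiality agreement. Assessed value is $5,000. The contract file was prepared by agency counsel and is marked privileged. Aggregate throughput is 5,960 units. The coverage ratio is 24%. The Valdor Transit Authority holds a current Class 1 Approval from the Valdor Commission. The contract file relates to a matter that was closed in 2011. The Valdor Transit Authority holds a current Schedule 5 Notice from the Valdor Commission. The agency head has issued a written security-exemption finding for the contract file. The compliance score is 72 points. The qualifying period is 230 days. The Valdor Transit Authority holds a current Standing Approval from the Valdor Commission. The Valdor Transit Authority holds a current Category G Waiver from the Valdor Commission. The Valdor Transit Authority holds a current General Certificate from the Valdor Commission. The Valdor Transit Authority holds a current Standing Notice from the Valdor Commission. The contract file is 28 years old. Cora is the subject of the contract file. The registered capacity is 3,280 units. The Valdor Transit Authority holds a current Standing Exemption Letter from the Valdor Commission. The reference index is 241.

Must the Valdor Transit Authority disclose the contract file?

Exception (a) requires that the record relates to a pending criminal investigation; but the contract file relates to a closed matter, so (a) is unavailable.
Exception (b) fails — assessed value is $5,000, short of $6,000.
All of (c)'s requirements are met (the contract file is an unadopted draft; a current Class 1 Approval is held; the contract file was obtained under a confidentiality agreement). Applying paragraphs (i)–(p): (i) would limit (c) — a current Standing Exemption Letter is held — but (j) sets (i) aside: (j) applies — Cora is the subject of the contract file. (k) would limit (j) — a current Category 6 Certificate is held — but (l) sets (k) aside: (l) is engaged — the record's age is 28 years, meeting the 23 years threshold. (m) would limit (l) — a current Standing Notice is held — but (n) sets (m) aside: (n) operates — aggregate throughput is 5,960 units, under the 6,010 units limit. (o) applies (the qualifying period is 230 days, under the 240 days limit), but is itself disapplied by (p): (p) is triggered — a current General Waiver is held. Exception (c) stands.
All of (d)'s requirements are met (the contract file is privileged; a written security-exemption finding has been issued). But applying paragraph (q): (q) operates — a current Category G Waiver is held. Exception (d) does not apply.
Exception (e) is satisfied on its face — the registered capacity is 3,280 units, meeting the 2,830 units threshold; a current Schedule 5 Notice is held. But applying paragraph (r): (r) is engaged — a current General Certificate is held. (e) is therefore removed.

No — exception (c) applies; the Valdor Transit Authority is not required to disclose the contract file.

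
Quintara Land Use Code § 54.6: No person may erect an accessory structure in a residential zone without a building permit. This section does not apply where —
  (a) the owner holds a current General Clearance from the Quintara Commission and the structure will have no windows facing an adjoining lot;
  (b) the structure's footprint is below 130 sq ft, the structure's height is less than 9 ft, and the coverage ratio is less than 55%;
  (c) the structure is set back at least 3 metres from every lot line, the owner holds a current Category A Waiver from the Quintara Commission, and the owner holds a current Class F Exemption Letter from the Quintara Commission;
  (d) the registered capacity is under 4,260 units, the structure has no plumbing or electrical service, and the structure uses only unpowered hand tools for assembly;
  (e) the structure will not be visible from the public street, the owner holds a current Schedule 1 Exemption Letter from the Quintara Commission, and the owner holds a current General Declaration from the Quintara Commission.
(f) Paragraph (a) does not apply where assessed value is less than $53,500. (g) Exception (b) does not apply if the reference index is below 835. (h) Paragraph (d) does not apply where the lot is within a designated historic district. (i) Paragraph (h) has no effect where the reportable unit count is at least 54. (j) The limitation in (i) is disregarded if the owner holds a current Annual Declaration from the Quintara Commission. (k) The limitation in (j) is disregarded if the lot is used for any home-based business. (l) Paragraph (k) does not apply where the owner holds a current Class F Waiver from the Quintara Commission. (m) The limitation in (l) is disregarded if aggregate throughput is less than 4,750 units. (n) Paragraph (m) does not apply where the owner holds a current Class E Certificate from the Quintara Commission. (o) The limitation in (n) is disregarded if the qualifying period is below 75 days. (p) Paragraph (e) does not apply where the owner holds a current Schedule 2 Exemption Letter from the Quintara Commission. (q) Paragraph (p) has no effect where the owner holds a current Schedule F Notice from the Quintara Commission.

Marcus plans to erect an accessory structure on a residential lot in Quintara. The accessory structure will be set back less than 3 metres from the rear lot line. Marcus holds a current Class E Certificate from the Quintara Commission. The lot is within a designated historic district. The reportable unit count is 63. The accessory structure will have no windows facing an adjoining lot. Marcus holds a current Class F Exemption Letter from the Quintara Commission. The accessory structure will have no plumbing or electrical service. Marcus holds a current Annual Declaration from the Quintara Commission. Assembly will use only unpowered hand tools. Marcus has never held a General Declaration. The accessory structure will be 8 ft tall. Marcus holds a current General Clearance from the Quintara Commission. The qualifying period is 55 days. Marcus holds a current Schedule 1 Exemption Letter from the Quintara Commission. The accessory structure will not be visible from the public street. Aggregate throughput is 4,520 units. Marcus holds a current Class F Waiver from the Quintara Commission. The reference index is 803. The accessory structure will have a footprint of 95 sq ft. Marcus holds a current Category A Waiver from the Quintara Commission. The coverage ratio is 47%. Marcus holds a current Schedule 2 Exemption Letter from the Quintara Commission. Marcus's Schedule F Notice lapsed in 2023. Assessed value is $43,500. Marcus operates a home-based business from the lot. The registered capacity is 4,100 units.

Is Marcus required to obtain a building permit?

No — exception (d) applies; Marcus does not need a building permit.

All of (a)'s requirements are met (a current General Clearance is held; no windows face an adjoining lot). But: (f) operates against (a): assessed value is $43,500, less than the $53,500 limit. Exception (a) does not apply.
Exception (b): the structure's footprint is 95 sq ft, below the 130 sq ft limit; the structure's height is 8 ft, less than the 9 ft limit; the coverage ratio is 47%, less than the 55% limit — every condition holds. However, paragraph (g) must be considered: (g) operates against (b): the reference index is 803, below the 835 limit. Exception (b) does not apply.
Exception (c) does not apply: the rear setback is under 3 m.
All of (d)'s requirements are met (the registered capacity is 4,100 units, under the 4,260 units limit; there is no plumbing or electrical service; assembly uses only hand tools). Under paragraphs (h)–(o): (h) is triggered (the lot is in a historic district), but is displaced by (i): (i) applies — the reportable unit count is 63, meeting the 54 threshold. (j) would limit (i) — a current Annual Declaration is held — but (k) sets (j) aside: (k) is triggered — a home-based business operates on the lot. (l) operates (a current Class F Waiver is held), but is set aside by (m): (m) operates against (l): aggregate throughput is 4,520 units, less than the 4,750 units limit. (n) would limit (m) — a current Class E Certificate is held — but (o) sets (n) aside: (o) operates against (n): the qualifying period is 55 days, below the 75 days limit. So (d) applies.
Exception (e) does not apply: the General Declaration is not current.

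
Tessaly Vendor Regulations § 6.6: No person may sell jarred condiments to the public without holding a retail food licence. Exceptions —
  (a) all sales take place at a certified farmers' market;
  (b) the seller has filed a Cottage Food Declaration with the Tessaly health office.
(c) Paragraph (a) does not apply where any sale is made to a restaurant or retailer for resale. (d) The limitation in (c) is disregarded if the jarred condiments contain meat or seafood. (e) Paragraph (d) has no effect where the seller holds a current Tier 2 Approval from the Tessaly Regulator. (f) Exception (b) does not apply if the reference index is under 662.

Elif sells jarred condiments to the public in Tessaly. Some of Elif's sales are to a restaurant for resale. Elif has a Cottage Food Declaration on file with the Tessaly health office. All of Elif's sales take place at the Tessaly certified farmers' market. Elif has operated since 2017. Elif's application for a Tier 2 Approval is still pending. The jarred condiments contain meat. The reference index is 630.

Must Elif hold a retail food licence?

No — exception (a) applies; Elif is not required to hold a retail food licence.

Exception (a): all sales are at a certified farmers' market — every condition holds. Considering the limiting provisions: (c) would limit (a) — some sales are to a restaurant for resale — but (d) sets (c) aside: (d) operates against (c): the jarred condiments contain meat. (e) does not operate here (there is no Tier 2 Approval in force), so (d) stands. So (a) applies.
Exception (b)'s conditions are all satisfied: a Cottage Food Declaration is on file. However, paragraph (f) must be considered: (f) operates against (b): the reference index is 630, under the 662 limit. (b) is therefore removed.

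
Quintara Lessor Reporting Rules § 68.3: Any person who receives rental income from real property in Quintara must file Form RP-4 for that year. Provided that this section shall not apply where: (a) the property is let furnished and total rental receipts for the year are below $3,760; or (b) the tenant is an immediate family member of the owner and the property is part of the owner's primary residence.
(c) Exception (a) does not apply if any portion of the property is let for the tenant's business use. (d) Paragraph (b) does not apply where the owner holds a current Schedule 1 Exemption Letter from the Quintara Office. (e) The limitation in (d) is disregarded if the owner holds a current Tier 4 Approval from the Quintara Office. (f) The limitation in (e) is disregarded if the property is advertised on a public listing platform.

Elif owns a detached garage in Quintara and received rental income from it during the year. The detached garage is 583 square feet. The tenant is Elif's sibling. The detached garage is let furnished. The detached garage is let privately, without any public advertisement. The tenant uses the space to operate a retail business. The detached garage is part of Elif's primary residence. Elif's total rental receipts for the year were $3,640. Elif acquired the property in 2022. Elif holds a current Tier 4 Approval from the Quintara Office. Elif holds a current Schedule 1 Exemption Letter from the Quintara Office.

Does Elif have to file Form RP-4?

No — exception (b) applies; Elif is not required to file Form RP-4.

Exception (a) is satisfied on its face — the property is let furnished; total rental receipts for the year are $3,640, below the $3,760 limit. But applying paragraph (c): (c) operates — the space is let for business use. So (a) is unavailable.
Exception (b)'s conditions are all satisfied: the tenant is an immediate family member; the detached garage is part of the primary residence. Under paragraphs (d)–(f): (d) would limit (b) — a current Schedule 1 Exemption Letter is held — but (e) sets (d) aside: (e) operates against (d): a current Tier 4 Approval is held. (f), which would lift (e), is not triggered — the property is let privately without advertisement. So (b) applies.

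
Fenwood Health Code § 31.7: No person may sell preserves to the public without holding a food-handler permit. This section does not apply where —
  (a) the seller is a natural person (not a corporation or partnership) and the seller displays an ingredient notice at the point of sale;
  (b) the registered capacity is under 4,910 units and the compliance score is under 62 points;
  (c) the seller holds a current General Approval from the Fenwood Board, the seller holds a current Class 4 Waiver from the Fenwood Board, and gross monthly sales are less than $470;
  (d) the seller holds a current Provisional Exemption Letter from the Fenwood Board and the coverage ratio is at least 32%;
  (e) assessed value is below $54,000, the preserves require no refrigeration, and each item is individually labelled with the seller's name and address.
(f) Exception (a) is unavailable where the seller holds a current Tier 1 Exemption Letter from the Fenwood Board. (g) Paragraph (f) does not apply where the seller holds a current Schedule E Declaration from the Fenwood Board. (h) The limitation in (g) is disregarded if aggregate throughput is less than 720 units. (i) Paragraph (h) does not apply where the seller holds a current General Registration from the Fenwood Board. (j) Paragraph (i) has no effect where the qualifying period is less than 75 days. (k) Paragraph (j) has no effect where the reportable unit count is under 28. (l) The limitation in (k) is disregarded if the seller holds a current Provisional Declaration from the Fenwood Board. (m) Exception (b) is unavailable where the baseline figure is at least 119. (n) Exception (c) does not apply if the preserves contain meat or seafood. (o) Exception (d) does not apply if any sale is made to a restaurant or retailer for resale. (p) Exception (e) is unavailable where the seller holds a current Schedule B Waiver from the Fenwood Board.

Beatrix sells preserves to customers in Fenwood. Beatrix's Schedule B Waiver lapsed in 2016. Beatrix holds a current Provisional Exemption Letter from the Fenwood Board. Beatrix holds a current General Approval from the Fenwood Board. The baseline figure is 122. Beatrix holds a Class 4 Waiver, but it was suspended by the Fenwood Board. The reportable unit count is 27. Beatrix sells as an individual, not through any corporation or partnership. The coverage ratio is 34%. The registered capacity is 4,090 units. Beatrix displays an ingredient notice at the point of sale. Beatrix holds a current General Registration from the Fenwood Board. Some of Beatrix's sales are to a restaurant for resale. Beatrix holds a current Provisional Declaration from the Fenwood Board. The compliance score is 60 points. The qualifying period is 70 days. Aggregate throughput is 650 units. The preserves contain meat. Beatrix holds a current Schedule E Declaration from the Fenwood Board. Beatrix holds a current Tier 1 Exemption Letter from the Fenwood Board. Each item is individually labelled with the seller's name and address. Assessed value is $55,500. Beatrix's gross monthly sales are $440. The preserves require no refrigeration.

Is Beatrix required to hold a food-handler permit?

Exception (a)'s conditions are all satisfied: the seller is a natural person; an ingredient notice is displayed. But: (f) operates against (a): a current Tier 1 Exemption Letter is held. (g) applies (a current Schedule E Declaration is held), but is itself disapplied by (h): (h) operates — aggregate throughput is 650 units, less than the 720 units limit. (i) is engaged (a current General Registration is held), but is overridden by (j): (j) applies — the qualifying period is 70 days, less than the 75 days limit. (k) would limit (j) — the reportable unit count is 27, under the 28 limit — but (l) sets (k) aside: (l) operates against (k): a current Provisional Declaration is held. So (a) is unavailable.
Exception (b) is satisfied on its face — the registered capacity is 4,090 units, under the 4,910 units limit; the compliance score is 60 points, under the 62 points limit. But applying paragraph (m): (m) is engaged — the baseline figure is 122, meeting the 119 threshold. (b) is therefore removed.
Exception (c) fails — no current Class 4 Waiver is held.
All of (d)'s requirements are met (a current Provisional Exemption Letter is held; the coverage ratio is 34%, meeting the 32% threshold). Turning to paragraph (o): (o) is triggered — some sales are to a restaurant for resale. Exception (d) does not apply.
Exception (e) requires that assessed value is below $54,000; but assessed value is $55,500, not below $54,000, so (e) is unavailable.
None of the exceptions is available; § 31.7 applies in full.

Yes — Beatrix must hold a food-handler permit.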